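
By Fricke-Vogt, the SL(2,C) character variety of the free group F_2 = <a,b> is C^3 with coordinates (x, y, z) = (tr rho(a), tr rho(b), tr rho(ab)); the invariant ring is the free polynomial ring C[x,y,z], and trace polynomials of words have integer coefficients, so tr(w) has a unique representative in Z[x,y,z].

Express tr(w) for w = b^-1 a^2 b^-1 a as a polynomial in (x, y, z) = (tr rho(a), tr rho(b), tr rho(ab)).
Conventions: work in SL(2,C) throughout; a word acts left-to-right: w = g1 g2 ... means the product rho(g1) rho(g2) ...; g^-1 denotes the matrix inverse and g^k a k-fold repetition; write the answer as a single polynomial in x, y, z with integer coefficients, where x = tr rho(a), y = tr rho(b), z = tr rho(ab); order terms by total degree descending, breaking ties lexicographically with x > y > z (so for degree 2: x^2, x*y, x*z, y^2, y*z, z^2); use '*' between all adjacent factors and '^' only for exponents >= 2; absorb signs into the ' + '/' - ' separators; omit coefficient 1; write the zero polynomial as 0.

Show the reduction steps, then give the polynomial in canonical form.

x^3*y^2 - 2*x^2*y*z - x*y^2 + x*z^2 + y*z - x

trace(a^2) = trace(a) * trace(a) - trace(1)  (reduce the a square) = x^2 - 2
trace(a^3) = trace(a) * trace(a^2) - trace(a)  (reduce the a square) = x^3 - 3*x
trace(a b a) = trace(a) * trace(b a) - trace(b)  (reduce the a square) = x*z - y
trace(a^3 b) = trace(a) * trace(a b a) - trace(a b)  (reduce the a square) = x^2*z - x*y - z
trace(a^2 b^-1 a) = trace(a^3) * trace(b) - trace(a^3 b)  (eliminate b^-1) = x^3*y - x^2*z - 2*x*y + z
trace(b a b a) = trace(a b) * trace(a b) - trace(1)  (split on a) = z^2 - 2
trace(b a b) = trace(b) * trace(a b) - trace(a)  (reduce the b square) = y*z - x
trace(a b a^2 b) = trace(a) * trace(b a b a) - trace(b a b)  (reduce the a square) = x*z^2 - y*z - x
trace(a^2 b^-1 a b) = trace(a b a^2) * trace(b) - trace(a b a^2 b)  (eliminate b^-1) = x^2*y*z - x*y^2 - x*z^2 + x
trace(b^-1 a^2 b^-1 a) = trace(a^2 b^-1 a) * trace(b) - trace(a^2 b^-1 a b)  (eliminate b^-1) = x^3*y^2 - 2*x^2*y*z - x*y^2 + x*z^2 + y*z - x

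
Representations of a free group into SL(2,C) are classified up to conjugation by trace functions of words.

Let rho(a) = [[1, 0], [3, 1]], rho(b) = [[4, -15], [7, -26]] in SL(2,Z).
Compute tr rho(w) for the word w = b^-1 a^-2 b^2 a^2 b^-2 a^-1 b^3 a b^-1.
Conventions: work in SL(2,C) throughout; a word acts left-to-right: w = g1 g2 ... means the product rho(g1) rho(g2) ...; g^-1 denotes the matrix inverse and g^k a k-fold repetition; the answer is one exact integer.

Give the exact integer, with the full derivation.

-84357902826472

rho(b^-1) = [[-26, 15], [-7, 4]]
... * rho(a^-1) = [[1, 0], [-3, 1]]  ->  [[-71, 15], [-19, 4]]
... * rho(a^-1) = [[1, 0], [-3, 1]]  ->  [[-116, 15], [-31, 4]]
... * rho(b) = [[4, -15], [7, -26]]  ->  [[-359, 1350], [-96, 361]]
... * rho(b) = [[4, -15], [7, -26]]  ->  [[8014, -29715], [2143, -7946]]
... * rho(a) = [[1, 0], [3, 1]]  ->  [[-81131, -29715], [-21695, -7946]]
... * rho(a) = [[1, 0], [3, 1]]  ->  [[-170276, -29715], [-45533, -7946]]
... * rho(b^-1) = [[-26, 15], [-7, 4]]  ->  [[4635181, -2673000], [1239480, -714779]]
... * rho(b^-1) = [[-26, 15], [-7, 4]]  ->  [[-101803706, 58835715], [-27223027, 15733084]]
... * rho(a^-1) = [[1, 0], [-3, 1]]  ->  [[-278310851, 58835715], [-74422279, 15733084]]
... * rho(b) = [[4, -15], [7, -26]]  ->  [[-701393399, 2644934175], [-187557528, 707274001]]
... * rho(b) = [[4, -15], [7, -26]]  ->  [[15708965629, -58247387565], [4200687895, -15575761106]]
... * rho(b) = [[4, -15], [7, -26]]  ->  [[-344895850439, 1278797592255], [-92227576162, 341959470331]]
... * rho(a) = [[1, 0], [3, 1]]  ->  [[3491496926326, 1278797592255], [933650834831, 341959470331]]
... * rho(b^-1) = [[-26, 15], [-7, 4]]  ->  [[-99730503230261, 57487644263910], [-26668637997923, 15372600403789]]
tr = -99730503230261 + 15372600403789 = -84357902826472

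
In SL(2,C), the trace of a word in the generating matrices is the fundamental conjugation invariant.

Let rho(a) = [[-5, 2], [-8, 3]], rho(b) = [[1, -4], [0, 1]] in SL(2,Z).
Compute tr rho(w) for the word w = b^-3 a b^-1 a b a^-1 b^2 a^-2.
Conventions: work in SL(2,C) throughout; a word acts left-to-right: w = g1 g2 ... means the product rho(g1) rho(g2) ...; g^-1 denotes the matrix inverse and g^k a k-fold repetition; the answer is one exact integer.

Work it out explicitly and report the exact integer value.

rho(b^-1) = [[1, 4], [0, 1]]
... * rho(b^-1) = [[1, 4], [0, 1]]  ->  [[1, 8], [0, 1]]
... * rho(b^-1) = [[1, 4], [0, 1]]  ->  [[1, 12], [0, 1]]
... * rho(a) = [[-5, 2], [-8, 3]]  ->  [[-101, 38], [-8, 3]]
... * rho(b^-1) = [[1, 4], [0, 1]]  ->  [[-101, -366], [-8, -29]]
... * rho(a) = [[-5, 2], [-8, 3]]  ->  [[3433, -1300], [272, -103]]
... * rho(b) = [[1, -4], [0, 1]]  ->  [[3433, -15032], [272, -1191]]
... * rho(a^-1) = [[3, -2], [8, -5]]  ->  [[-109957, 68294], [-8712, 5411]]
... * rho(b) = [[1, -4], [0, 1]]  ->  [[-109957, 508122], [-8712, 40259]]
... * rho(b) = [[1, -4], [0, 1]]  ->  [[-109957, 947950], [-8712, 75107]]
... * rho(a^-1) = [[3, -2], [8, -5]]  ->  [[7253729, -4519836], [574720, -358111]]
... * rho(a^-1) = [[3, -2], [8, -5]]  ->  [[-14397501, 8091722], [-1140728, 641115]]
tr = -14397501 + 641115 = -13756386

-13756386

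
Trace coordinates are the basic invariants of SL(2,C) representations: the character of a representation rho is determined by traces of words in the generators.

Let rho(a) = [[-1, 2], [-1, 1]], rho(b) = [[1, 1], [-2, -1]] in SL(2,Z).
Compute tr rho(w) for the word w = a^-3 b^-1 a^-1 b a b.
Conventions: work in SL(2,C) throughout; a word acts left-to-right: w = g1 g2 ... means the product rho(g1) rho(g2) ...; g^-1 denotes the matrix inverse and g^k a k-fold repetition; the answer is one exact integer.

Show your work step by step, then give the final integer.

rho(a^-1) = [[1, -2], [1, -1]]
... * rho(a^-1) = [[1, -2], [1, -1]]  ->  [[-1, 0], [0, -1]]
... * rho(a^-1) = [[1, -2], [1, -1]]  ->  [[-1, 2], [-1, 1]]
... * rho(b^-1) = [[-1, -1], [2, 1]]  ->  [[5, 3], [3, 2]]
... * rho(a^-1) = [[1, -2], [1, -1]]  ->  [[8, -13], [5, -8]]
... * rho(b) = [[1, 1], [-2, -1]]  ->  [[34, 21], [21, 13]]
... * rho(a) = [[-1, 2], [-1, 1]]  ->  [[-55, 89], [-34, 55]]
... * rho(b) = [[1, 1], [-2, -1]]  ->  [[-233, -144], [-144, -89]]
tr = -233 + -89 = -322

-322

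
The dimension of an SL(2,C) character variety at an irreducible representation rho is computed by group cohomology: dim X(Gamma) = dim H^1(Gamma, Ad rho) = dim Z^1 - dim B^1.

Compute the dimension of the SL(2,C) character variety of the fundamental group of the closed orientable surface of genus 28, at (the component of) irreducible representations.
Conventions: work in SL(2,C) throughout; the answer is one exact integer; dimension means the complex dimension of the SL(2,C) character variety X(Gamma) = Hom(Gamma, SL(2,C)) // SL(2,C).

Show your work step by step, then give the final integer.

Gamma = pi_1(Sigma_28) = < a_1, b_1, ..., a_28, b_28 | prod [a_i, b_i] > has 2g = 56 generators and 1 relator.
Before the relator condition, cocycle space has dim 3*56 = 168.
H^2 = coker(d_2) is dual to H^0 = 0 at irreducible rho (Poincare duality), so d_2 is onto: dim Z^1 = 165.
dim B^1 = 3 (coboundaries, injective at irreducible rho).
dim X = dim H^1 = 165 - 3 = 162.

162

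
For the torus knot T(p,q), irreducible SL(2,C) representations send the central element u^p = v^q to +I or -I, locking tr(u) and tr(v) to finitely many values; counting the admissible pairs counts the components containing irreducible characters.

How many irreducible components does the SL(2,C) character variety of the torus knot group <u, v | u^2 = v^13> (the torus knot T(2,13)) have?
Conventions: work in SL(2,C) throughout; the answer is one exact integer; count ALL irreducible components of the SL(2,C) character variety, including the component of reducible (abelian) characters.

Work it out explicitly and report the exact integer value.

For T(2,13): irreducibility forces the central element u^2 = v^13 to one of +I, -I.
On an irreducible component, tr(u) is locked at 2*cos(pi*alpha/2) for some alpha in 1..1, and tr(v) at 2*cos(pi*beta/13) for some beta in 1..12.
The two central values (-1)^alpha I and (-1)^beta I must be the same matrix, so alpha and beta share a parity.
count pairs: odd alpha (1 choices) x odd beta (6), plus even alpha (0) x even beta (6): 1*6 + 0*6 = 6.
That is 6 components of irreducible characters, and with the reducible (abelian) component the total is 7.

7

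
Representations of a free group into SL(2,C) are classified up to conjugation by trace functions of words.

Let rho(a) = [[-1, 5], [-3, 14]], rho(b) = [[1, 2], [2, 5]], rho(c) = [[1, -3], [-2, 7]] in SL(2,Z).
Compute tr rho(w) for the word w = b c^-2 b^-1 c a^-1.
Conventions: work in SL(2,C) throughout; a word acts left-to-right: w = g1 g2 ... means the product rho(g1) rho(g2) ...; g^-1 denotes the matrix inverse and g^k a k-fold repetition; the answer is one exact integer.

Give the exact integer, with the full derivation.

rho(b) = [[1, 2], [2, 5]]
... * rho(c^-1) = [[7, 3], [2, 1]]  ->  [[11, 5], [24, 11]]
... * rho(c^-1) = [[7, 3], [2, 1]]  ->  [[87, 38], [190, 83]]
... * rho(b^-1) = [[5, -2], [-2, 1]]  ->  [[359, -136], [784, -297]]
... * rho(c) = [[1, -3], [-2, 7]]  ->  [[631, -2029], [1378, -4431]]
... * rho(a^-1) = [[14, -5], [3, -1]]  ->  [[2747, -1126], [5999, -2459]]
tr = 2747 + -2459 = 288

288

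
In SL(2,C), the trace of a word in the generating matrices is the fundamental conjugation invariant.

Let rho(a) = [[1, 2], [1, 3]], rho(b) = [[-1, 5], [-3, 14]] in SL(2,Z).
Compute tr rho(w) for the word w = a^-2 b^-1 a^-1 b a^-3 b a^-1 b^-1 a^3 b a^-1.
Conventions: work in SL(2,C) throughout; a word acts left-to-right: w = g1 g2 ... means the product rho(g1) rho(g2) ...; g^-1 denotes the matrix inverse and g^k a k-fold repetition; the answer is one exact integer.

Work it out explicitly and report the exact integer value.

-2685847048

rho(a^-1) = [[3, -2], [-1, 1]]
... * rho(a^-1) = [[3, -2], [-1, 1]]  ->  [[11, -8], [-4, 3]]
... * rho(b^-1) = [[14, -5], [3, -1]]  ->  [[130, -47], [-47, 17]]
... * rho(a^-1) = [[3, -2], [-1, 1]]  ->  [[437, -307], [-158, 111]]
... * rho(b) = [[-1, 5], [-3, 14]]  ->  [[484, -2113], [-175, 764]]
... * rho(a^-1) = [[3, -2], [-1, 1]]  ->  [[3565, -3081], [-1289, 1114]]
... * rho(a^-1) = [[3, -2], [-1, 1]]  ->  [[13776, -10211], [-4981, 3692]]
... * rho(a^-1) = [[3, -2], [-1, 1]]  ->  [[51539, -37763], [-18635, 13654]]
... * rho(b) = [[-1, 5], [-3, 14]]  ->  [[61750, -270987], [-22327, 97981]]
... * rho(a^-1) = [[3, -2], [-1, 1]]  ->  [[456237, -394487], [-164962, 142635]]
... * rho(b^-1) = [[14, -5], [3, -1]]  ->  [[5203857, -1886698], [-1881563, 682175]]
... * rho(a) = [[1, 2], [1, 3]]  ->  [[3317159, 4747620], [-1199388, -1716601]]
... * rho(a) = [[1, 2], [1, 3]]  ->  [[8064779, 20877178], [-2915989, -7548579]]
... * rho(a) = [[1, 2], [1, 3]]  ->  [[28941957, 78761092], [-10464568, -28477715]]
... * rho(b) = [[-1, 5], [-3, 14]]  ->  [[-265225233, 1247365073], [95897713, -451010850]]
... * rho(a^-1) = [[3, -2], [-1, 1]]  ->  [[-2043040772, 1777815539], [738703989, -642806276]]
tr = -2043040772 + -642806276 = -2685847048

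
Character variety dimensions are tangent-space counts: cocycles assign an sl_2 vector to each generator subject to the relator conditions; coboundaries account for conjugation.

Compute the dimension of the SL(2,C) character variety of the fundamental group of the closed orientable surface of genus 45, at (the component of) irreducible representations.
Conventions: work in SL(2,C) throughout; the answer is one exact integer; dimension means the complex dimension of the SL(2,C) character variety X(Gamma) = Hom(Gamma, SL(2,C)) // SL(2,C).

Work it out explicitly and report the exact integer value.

pi_1 of the closed genus-45 surface has 90 generators bound by the single product-of-commutators relator.
A cocycle assigns one sl_2 vector per generator subject to the relator condition d_2(z) = 0: dim of the unconstrained space is 3*2g = 270.
d_2 is surjective at irreducible rho (its cokernel H^2 is dual to H^0 = 0), so dim Z^1 = 270 - 3 = 267.
dim B^1 = 3 (coboundaries, injective at irreducible rho).
Hence dim X = 267 - 3 = 264.

264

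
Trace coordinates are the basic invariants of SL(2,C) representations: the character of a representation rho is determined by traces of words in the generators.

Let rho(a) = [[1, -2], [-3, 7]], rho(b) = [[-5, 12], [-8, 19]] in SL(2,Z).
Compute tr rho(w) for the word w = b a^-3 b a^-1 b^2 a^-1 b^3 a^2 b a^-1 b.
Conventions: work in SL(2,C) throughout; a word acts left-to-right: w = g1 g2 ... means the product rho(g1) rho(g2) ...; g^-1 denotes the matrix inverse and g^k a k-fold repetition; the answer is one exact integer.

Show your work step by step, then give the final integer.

rho(b) = [[-5, 12], [-8, 19]]
... * rho(a^-1) = [[7, 2], [3, 1]]  ->  [[1, 2], [1, 3]]
... * rho(a^-1) = [[7, 2], [3, 1]]  ->  [[13, 4], [16, 5]]
... * rho(a^-1) = [[7, 2], [3, 1]]  ->  [[103, 30], [127, 37]]
... * rho(b) = [[-5, 12], [-8, 19]]  ->  [[-755, 1806], [-931, 2227]]
... * rho(a^-1) = [[7, 2], [3, 1]]  ->  [[133, 296], [164, 365]]
... * rho(b) = [[-5, 12], [-8, 19]]  ->  [[-3033, 7220], [-3740, 8903]]
... * rho(b) = [[-5, 12], [-8, 19]]  ->  [[-42595, 100784], [-52524, 124277]]
... * rho(a^-1) = [[7, 2], [3, 1]]  ->  [[4187, 15594], [5163, 19229]]
... * rho(b) = [[-5, 12], [-8, 19]]  ->  [[-145687, 346530], [-179647, 427307]]
... * rho(b) = [[-5, 12], [-8, 19]]  ->  [[-2043805, 4835826], [-2520221, 5963069]]
... * rho(b) = [[-5, 12], [-8, 19]]  ->  [[-28467583, 67355034], [-35103447, 83055659]]
... * rho(a) = [[1, -2], [-3, 7]]  ->  [[-230532685, 528420404], [-284270424, 651596507]]
... * rho(a) = [[1, -2], [-3, 7]]  ->  [[-1815793897, 4160008198], [-2239059945, 5129716397]]
... * rho(b) = [[-5, 12], [-8, 19]]  ->  [[-24201096099, 57250628998], [-29842431451, 70595892203]]
... * rho(a^-1) = [[7, 2], [3, 1]]  ->  [[2344214301, 8848436800], [2890656452, 10911029301]]
... * rho(b) = [[-5, 12], [-8, 19]]  ->  [[-82508565905, 196250870812], [-101741516668, 241997434143]]
tr = -82508565905 + 241997434143 = 159488868238

159488868238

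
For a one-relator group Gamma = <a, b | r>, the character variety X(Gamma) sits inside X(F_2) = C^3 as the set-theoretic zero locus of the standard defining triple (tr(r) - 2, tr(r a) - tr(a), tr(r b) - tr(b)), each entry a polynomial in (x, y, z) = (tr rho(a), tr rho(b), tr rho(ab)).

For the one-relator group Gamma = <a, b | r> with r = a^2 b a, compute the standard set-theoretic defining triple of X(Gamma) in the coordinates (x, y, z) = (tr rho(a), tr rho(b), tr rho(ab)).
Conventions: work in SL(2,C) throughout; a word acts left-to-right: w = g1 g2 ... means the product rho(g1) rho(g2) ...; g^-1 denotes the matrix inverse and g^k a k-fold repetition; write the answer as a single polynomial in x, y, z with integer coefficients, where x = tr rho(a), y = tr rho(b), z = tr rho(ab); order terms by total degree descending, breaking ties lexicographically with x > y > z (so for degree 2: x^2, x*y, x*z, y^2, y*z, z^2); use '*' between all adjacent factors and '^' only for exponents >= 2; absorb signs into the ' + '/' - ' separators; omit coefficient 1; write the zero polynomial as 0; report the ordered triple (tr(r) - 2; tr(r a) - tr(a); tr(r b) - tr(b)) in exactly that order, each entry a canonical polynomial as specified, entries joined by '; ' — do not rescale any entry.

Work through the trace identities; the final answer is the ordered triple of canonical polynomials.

x^2*z - x*y - z - 2; x^3*z - x^2*y - 2*x*z - x + y; x*z^2 - y*z - x - y

tr(b a^2) = tr(a) * tr(b a) - tr(b) = x*z - y
tr(a^2 b a) = tr(a) * tr(b a^2) - tr(b a) = x^2*z - x*y - z
tr(a^2 b a^2) = tr(a) * tr(a^2 b a) - tr(a^2 b)  (reduce the a square) = x^3*z - x^2*y - 2*x*z + y
tr(b a b a) = tr(a b) * tr(a b) - tr(1)  (split on a) = z^2 - 2
tr(b a b) = tr(b) * tr(a b) - tr(a)  (reduce the b square) = y*z - x
tr(a^2 b a b) = tr(a) * tr(b a b a) - tr(b a b)  (reduce the a square) = x*z^2 - y*z - x
assemble the triple (tr(r) - 2; tr(r a) - x; tr(r b) - y)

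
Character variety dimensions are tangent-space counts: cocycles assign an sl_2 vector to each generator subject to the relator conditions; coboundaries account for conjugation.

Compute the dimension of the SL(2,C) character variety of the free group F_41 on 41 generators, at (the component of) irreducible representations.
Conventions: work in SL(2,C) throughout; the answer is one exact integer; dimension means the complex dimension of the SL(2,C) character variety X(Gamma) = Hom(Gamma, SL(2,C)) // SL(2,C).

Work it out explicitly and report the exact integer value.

120

Here Gamma is free of rank 41 — no relator constrains a cocycle.
Z^1(Gamma, Ad rho) = (sl_2)^41: a cocycle is a free choice of one sl_2 vector per generator, so dim Z^1 = 3*41 = 123.
At an irreducible rho the centralizer of the image in sl_2 is 0, so the coboundary map sl_2 -> Z^1 is injective: dim B^1 = 3.
Therefore dim X = 123 - 3 = 120.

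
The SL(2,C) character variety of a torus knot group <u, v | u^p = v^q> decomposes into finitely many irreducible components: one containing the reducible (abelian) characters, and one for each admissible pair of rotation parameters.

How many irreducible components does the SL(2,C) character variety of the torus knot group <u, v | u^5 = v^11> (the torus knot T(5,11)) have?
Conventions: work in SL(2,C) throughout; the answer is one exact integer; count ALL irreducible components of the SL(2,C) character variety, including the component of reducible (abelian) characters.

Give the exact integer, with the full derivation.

Gamma = < u, v | u^5 = v^11 > (torus knot T(5,11)); the central element u^5 = v^11 acts as +I or -I in any irreducible SL(2,C) representation.
This locks tr(u) to 2*cos(pi*alpha/5), alpha in 1..4, and tr(v) to 2*cos(pi*beta/11), beta in 1..10, on each component of irreducible characters.
Consistency of u^5 = (-1)^alpha I with v^11 = (-1)^beta I forces alpha = beta (mod 2).
count pairs: odd alpha (2 choices) x odd beta (5), plus even alpha (2) x even beta (5): 2*5 + 2*5 = 20.
That is 20 components of irreducible characters, and with the reducible (abelian) component the total is 21.

21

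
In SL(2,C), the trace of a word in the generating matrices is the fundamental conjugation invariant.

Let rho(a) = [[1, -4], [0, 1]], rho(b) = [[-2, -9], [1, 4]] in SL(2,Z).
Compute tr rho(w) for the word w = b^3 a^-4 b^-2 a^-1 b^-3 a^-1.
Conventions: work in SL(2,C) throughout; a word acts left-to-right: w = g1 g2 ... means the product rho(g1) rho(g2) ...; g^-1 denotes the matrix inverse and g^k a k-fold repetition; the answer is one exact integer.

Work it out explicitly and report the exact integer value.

rho(b) = [[-2, -9], [1, 4]]
... * rho(b) = [[-2, -9], [1, 4]]  ->  [[-5, -18], [2, 7]]
... * rho(b) = [[-2, -9], [1, 4]]  ->  [[-8, -27], [3, 10]]
... * rho(a^-1) = [[1, 4], [0, 1]]  ->  [[-8, -59], [3, 22]]
... * rho(a^-1) = [[1, 4], [0, 1]]  ->  [[-8, -91], [3, 34]]
... * rho(a^-1) = [[1, 4], [0, 1]]  ->  [[-8, -123], [3, 46]]
... * rho(a^-1) = [[1, 4], [0, 1]]  ->  [[-8, -155], [3, 58]]
... * rho(b^-1) = [[4, 9], [-1, -2]]  ->  [[123, 238], [-46, -89]]
... * rho(b^-1) = [[4, 9], [-1, -2]]  ->  [[254, 631], [-95, -236]]
... * rho(a^-1) = [[1, 4], [0, 1]]  ->  [[254, 1647], [-95, -616]]
... * rho(b^-1) = [[4, 9], [-1, -2]]  ->  [[-631, -1008], [236, 377]]
... * rho(b^-1) = [[4, 9], [-1, -2]]  ->  [[-1516, -3663], [567, 1370]]
... * rho(b^-1) = [[4, 9], [-1, -2]]  ->  [[-2401, -6318], [898, 2363]]
... * rho(a^-1) = [[1, 4], [0, 1]]  ->  [[-2401, -15922], [898, 5955]]
tr = -2401 + 5955 = 3554

3554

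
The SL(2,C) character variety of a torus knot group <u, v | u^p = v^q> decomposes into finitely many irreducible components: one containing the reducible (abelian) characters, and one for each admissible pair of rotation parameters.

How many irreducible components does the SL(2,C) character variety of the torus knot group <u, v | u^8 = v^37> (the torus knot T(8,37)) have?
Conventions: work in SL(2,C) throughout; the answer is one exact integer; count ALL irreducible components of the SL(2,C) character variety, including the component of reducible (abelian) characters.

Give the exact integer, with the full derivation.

In the torus knot group T(8,37), u^8 = v^37 is central, so an irreducible representation sends it to +I or -I (Schur).
This locks tr(u) to 2*cos(pi*alpha/8), alpha in 1..7, and tr(v) to 2*cos(pi*beta/37), beta in 1..36, on each component of irreducible characters.
Consistency of u^8 = (-1)^alpha I with v^37 = (-1)^beta I forces alpha = beta (mod 2).
Enumerate parity-matched pairs: 4*18 odd-odd plus 3*18 even-even gives 126.
That is 126 components of irreducible characters, and with the reducible (abelian) component the total is 127.

127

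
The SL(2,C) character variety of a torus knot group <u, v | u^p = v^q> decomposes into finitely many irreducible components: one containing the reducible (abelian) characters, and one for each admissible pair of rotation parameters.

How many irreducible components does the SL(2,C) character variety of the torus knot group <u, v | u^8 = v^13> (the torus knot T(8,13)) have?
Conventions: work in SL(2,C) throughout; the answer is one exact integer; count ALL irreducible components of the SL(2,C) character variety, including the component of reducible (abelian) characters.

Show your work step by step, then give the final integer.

43

In the torus knot group T(8,13), u^8 = v^13 is central, so an irreducible representation sends it to +I or -I (Schur).
On an irreducible component, tr(u) is locked at 2*cos(pi*alpha/8) for some alpha in 1..7, and tr(v) at 2*cos(pi*beta/13) for some beta in 1..12.
The two central values (-1)^alpha I and (-1)^beta I must be the same matrix, so alpha and beta share a parity.
count pairs: odd alpha (4 choices) x odd beta (6), plus even alpha (3) x even beta (6): 4*6 + 3*6 = 42.
components with irreducible characters: 42; plus the single component of reducible (abelian) characters: total 43.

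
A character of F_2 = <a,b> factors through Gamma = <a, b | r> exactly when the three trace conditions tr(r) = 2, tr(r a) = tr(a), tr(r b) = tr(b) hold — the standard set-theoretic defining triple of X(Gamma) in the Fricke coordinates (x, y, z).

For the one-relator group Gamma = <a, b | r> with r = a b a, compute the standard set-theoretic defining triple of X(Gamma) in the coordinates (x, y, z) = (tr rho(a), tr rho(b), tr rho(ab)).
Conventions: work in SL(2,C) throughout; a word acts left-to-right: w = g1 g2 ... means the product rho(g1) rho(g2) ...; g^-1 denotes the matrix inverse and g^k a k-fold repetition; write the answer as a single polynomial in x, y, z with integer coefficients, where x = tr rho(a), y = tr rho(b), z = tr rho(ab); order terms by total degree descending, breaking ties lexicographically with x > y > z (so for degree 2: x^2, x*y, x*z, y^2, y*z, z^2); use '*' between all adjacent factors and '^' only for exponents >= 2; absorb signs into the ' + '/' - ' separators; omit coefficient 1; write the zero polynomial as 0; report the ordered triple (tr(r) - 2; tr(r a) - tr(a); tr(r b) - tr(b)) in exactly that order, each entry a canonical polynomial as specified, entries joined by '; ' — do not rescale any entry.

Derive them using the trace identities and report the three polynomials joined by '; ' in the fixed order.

x*z - y - 2; x^2*z - x*y - x - z; z^2 - y - 2

trace(a b a) = trace(a) * trace(b a) - trace(b) = x*z - y
trace(a b a^2) = trace(a) * trace(a b a) - trace(a b) = x^2*z - x*y - z
trace(a b a b) = trace(a b) * trace(a b) - trace(1) = z^2 - 2
assemble the triple (trace(r) - 2; trace(r a) - x; trace(r b) - y)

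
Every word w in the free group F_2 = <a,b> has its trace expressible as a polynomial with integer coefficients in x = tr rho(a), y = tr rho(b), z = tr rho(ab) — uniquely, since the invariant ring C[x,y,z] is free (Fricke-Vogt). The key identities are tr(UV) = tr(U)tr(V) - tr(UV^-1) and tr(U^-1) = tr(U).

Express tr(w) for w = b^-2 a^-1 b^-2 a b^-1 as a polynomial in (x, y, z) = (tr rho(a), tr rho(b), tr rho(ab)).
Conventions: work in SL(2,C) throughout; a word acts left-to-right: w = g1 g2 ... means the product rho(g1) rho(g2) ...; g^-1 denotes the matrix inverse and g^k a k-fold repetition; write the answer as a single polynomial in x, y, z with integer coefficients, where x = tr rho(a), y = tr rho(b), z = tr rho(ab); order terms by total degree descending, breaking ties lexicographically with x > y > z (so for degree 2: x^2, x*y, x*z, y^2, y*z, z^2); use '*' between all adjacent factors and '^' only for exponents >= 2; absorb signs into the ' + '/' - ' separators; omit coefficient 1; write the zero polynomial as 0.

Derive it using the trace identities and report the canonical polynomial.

x*y^4*z - x^2*y^3 - y^3*z^2 - x*y^2*z + x^2*y + y*z^2 + y

trace(b^-1) = trace(b) = y
trace(b a b) = trace(b) * trace(a b) - trace(a) = y*z - x
apply: trace(b a b a) = trace(b a) * trace(b a) - trace(1) = z^2 - 2
trace(a^-1 b a b) = trace(b a b) * trace(a) - trace(b a b a) = x*y*z - x^2 - z^2 + 2
use: trace(a b^-1 a^-1 b) = trace(a^-1 b a) * trace(b) - trace(a^-1 b a b) = -x*y*z + x^2 + y^2 + z^2 - 2
trace(a^-1 b^-1 a b^-1) = trace(a b^-1 a^-1) * trace(b) - trace(a b^-1 a^-1 b) = x*y*z - x^2 - z^2 + 2
trace(b^-1 a b^-2 a^-1) = trace(a^-1 b^-1 a b^-1) * trace(b) - trace(a^-1 b^-1 a) = x*y^2*z - x^2*y - y*z^2 + y
trace(b^-2) = trace(b^-1) * trace(b) - trace(1) = y^2 - 2
use: trace(b^-2 a^-1 b^-2 a) = trace(b^-1 a b^-2 a^-1) * trace(b) - trace(b^-1 a b^-2 a^-1 b) = x*y^3*z - x^2*y^2 - y^2*z^2 + 2
trace(a^-1 b^-2 a b) = trace(b^-1 a b a^-1) * trace(b) - trace(b^-1 a b a^-1 b) = -x*y^2*z + x^2*y + y^3 + y*z^2 - 3*y
trace(b^-1 a^-1 b^-2 a) = trace(a^-1 b^-2 a) * trace(b) - trace(a^-1 b^-2 a b) = x*y^2*z - x^2*y - y*z^2 + y
apply: trace(b^-2 a^-1 b^-2 a b^-1) = trace(b^-2 a^-1 b^-2 a) * trace(b) - trace(b^-2 a^-1 b^-2 a b) = x*y^4*z - x^2*y^3 - y^3*z^2 - x*y^2*z + x^2*y + y*z^2 + y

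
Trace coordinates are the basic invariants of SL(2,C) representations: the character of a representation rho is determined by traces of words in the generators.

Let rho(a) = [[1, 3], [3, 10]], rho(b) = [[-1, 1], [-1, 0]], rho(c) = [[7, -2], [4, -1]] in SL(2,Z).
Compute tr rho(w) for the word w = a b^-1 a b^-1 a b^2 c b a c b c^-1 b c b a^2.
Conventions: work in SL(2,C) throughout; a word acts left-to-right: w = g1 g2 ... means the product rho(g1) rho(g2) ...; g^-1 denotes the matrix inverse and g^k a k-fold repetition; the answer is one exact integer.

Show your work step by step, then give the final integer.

rho(a) = [[1, 3], [3, 10]]
... * rho(b^-1) = [[0, -1], [1, -1]]  ->  [[3, -4], [10, -13]]
... * rho(a) = [[1, 3], [3, 10]]  ->  [[-9, -31], [-29, -100]]
... * rho(b^-1) = [[0, -1], [1, -1]]  ->  [[-31, 40], [-100, 129]]
... * rho(a) = [[1, 3], [3, 10]]  ->  [[89, 307], [287, 990]]
... * rho(b) = [[-1, 1], [-1, 0]]  ->  [[-396, 89], [-1277, 287]]
... * rho(b) = [[-1, 1], [-1, 0]]  ->  [[307, -396], [990, -1277]]
... * rho(c) = [[7, -2], [4, -1]]  ->  [[565, -218], [1822, -703]]
... * rho(b) = [[-1, 1], [-1, 0]]  ->  [[-347, 565], [-1119, 1822]]
... * rho(a) = [[1, 3], [3, 10]]  ->  [[1348, 4609], [4347, 14863]]
... * rho(c) = [[7, -2], [4, -1]]  ->  [[27872, -7305], [89881, -23557]]
... * rho(b) = [[-1, 1], [-1, 0]]  ->  [[-20567, 27872], [-66324, 89881]]
... * rho(c^-1) = [[-1, 2], [-4, 7]]  ->  [[-90921, 153970], [-293200, 496519]]
... * rho(b) = [[-1, 1], [-1, 0]]  ->  [[-63049, -90921], [-203319, -293200]]
... * rho(c) = [[7, -2], [4, -1]]  ->  [[-805027, 217019], [-2596033, 699838]]
... * rho(b) = [[-1, 1], [-1, 0]]  ->  [[588008, -805027], [1896195, -2596033]]
... * rho(a) = [[1, 3], [3, 10]]  ->  [[-1827073, -6286246], [-5891904, -20271745]]
... * rho(a) = [[1, 3], [3, 10]]  ->  [[-20685811, -68343679], [-66707139, -220393162]]
tr = -20685811 + -220393162 = -241078973

-241078973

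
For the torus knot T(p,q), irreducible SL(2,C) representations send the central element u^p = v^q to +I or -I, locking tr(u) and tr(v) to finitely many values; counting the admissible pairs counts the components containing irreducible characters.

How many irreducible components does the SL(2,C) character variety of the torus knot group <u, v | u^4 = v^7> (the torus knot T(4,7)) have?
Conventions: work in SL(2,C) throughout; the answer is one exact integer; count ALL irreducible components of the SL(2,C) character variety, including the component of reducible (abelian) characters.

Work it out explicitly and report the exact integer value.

Gamma = < u, v | u^4 = v^7 > (torus knot T(4,7)); the central element u^4 = v^7 acts as +I or -I in any irreducible SL(2,C) representation.
This locks tr(u) to 2*cos(pi*alpha/4), alpha in 1..3, and tr(v) to 2*cos(pi*beta/7), beta in 1..6, on each component of irreducible characters.
u^4 = (-1)^alpha I and v^7 = (-1)^beta I must agree, so alpha and beta have equal parity.
Enumerate parity-matched pairs: 2*3 odd-odd plus 1*3 even-even gives 9.
Total: 9 irreducible-character components + 1 reducible (abelian) component = 10.

10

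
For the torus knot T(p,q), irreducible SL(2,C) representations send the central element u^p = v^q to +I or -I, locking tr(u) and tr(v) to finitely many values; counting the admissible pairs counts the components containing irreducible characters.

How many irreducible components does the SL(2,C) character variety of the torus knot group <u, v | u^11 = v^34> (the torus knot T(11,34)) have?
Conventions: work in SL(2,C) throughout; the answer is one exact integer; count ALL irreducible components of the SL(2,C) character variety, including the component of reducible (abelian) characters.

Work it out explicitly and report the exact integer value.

166

For T(11,34): irreducibility forces the central element u^11 = v^34 to one of +I, -I.
So on each irreducible component the traces are pinned: tr(u) = 2*cos(pi*alpha/11) with 1 <= alpha <= 10, tr(v) = 2*cos(pi*beta/34) with 1 <= beta <= 33.
The two central values (-1)^alpha I and (-1)^beta I must be the same matrix, so alpha and beta share a parity.
count pairs: odd alpha (5 choices) x odd beta (17), plus even alpha (5) x even beta (16): 5*17 + 5*16 = 165.
That is 165 components of irreducible characters, and with the reducible (abelian) component the total is 166.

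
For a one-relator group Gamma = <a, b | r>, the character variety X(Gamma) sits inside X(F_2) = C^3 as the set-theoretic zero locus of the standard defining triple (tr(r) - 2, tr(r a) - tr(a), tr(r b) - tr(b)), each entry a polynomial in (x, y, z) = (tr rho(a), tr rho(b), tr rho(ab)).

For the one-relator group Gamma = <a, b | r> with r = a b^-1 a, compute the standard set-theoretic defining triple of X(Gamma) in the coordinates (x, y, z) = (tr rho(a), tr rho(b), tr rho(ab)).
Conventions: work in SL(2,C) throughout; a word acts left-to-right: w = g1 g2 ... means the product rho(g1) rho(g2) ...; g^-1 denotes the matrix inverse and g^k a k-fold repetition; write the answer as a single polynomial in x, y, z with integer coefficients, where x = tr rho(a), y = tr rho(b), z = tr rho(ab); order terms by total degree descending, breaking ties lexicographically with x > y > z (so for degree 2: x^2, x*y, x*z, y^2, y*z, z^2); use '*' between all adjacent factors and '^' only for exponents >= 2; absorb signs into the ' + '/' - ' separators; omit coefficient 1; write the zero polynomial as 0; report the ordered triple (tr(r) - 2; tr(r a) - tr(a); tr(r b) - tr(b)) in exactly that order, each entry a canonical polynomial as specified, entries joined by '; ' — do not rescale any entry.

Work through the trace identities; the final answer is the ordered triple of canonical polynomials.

trace(a^2) = trace(a) trace(a) - trace(1)   [square of a] = x^2 - 2
so trace(a^2 b) = trace(a) trace(b a) - trace(b)   [square of a] = x*z - y
reduce: trace(a b^-1 a) = trace(a^2) trace(b) - trace(a^2 b)   [inverse elimination on b] = x^2*y - x*z - y
reduce: trace(a^3) = trace(a) trace(a^2) - trace(a)  (reduce the a square) = x^3 - 3*x
trace(a^3 b) = trace(a) trace(b a^2) - trace(b a)  (reduce the a square) = x^2*z - x*y - z
reduce: trace(a b^-1 a^2) = trace(a^3) trace(b) - trace(a^3 b)  (eliminate b^-1) = x^3*y - x^2*z - 2*x*y + z
reduce: trace(a b a b) = trace(b a) trace(b a) - trace(1)  (split on b) = z^2 - 2
trace(a b^-1 a b) = trace(a b a) trace(b) - trace(a b a b)  (eliminate b^-1) = x*y*z - y^2 - z^2 + 2
assemble the triple (trace(r) - 2; trace(r a) - x; trace(r b) - y)

x^2*y - x*z - y - 2; x^3*y - x^2*z - 2*x*y - x + z; x*y*z - y^2 - z^2 - y + 2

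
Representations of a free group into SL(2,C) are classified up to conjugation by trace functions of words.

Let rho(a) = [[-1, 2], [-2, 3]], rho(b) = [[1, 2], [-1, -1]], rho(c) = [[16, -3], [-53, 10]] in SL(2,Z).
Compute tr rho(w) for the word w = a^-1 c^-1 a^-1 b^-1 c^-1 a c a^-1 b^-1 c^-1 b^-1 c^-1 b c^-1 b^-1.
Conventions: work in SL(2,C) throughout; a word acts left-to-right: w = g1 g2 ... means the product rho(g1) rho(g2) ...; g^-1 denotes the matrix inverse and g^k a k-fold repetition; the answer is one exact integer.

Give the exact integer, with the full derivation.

43455021147722

rho(a^-1) = [[3, -2], [2, -1]]
... * rho(c^-1) = [[10, 3], [53, 16]]  ->  [[-76, -23], [-33, -10]]
... * rho(a^-1) = [[3, -2], [2, -1]]  ->  [[-274, 175], [-119, 76]]
... * rho(b^-1) = [[-1, -2], [1, 1]]  ->  [[449, 723], [195, 314]]
... * rho(c^-1) = [[10, 3], [53, 16]]  ->  [[42809, 12915], [18592, 5609]]
... * rho(a) = [[-1, 2], [-2, 3]]  ->  [[-68639, 124363], [-29810, 54011]]
... * rho(c) = [[16, -3], [-53, 10]]  ->  [[-7689463, 1449547], [-3339543, 629540]]
... * rho(a^-1) = [[3, -2], [2, -1]]  ->  [[-20169295, 13929379], [-8759549, 6049546]]
... * rho(b^-1) = [[-1, -2], [1, 1]]  ->  [[34098674, 54267969], [14809095, 23568644]]
... * rho(c^-1) = [[10, 3], [53, 16]]  ->  [[3217189097, 970583526], [1397229082, 421525589]]
... * rho(b^-1) = [[-1, -2], [1, 1]]  ->  [[-2246605571, -5463794668], [-975703493, -2372932575]]
... * rho(c^-1) = [[10, 3], [53, 16]]  ->  [[-312047173114, -94160531401], [-135522461405, -40894031679]]
... * rho(b) = [[1, 2], [-1, -1]]  ->  [[-217886641713, -529933814827], [-94628429726, -230150891131]]
... * rho(c^-1) = [[10, 3], [53, 16]]  ->  [[-30265358602961, -9132600962371], [-13144281527203, -3966299547274]]
... * rho(b^-1) = [[-1, -2], [1, 1]]  ->  [[21132757640590, 51398116243551], [9177981979929, 22322263507132]]
tr = 21132757640590 + 22322263507132 = 43455021147722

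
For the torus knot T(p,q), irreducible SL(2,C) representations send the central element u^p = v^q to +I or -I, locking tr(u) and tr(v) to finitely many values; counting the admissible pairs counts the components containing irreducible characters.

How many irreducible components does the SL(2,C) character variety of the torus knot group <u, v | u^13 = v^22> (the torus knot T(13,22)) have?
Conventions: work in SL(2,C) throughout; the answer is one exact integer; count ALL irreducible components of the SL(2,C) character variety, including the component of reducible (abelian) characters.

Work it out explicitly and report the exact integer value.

127

In the torus knot group T(13,22), u^13 = v^22 is central, so an irreducible representation sends it to +I or -I (Schur).
On an irreducible component, tr(u) is locked at 2*cos(pi*alpha/13) for some alpha in 1..12, and tr(v) at 2*cos(pi*beta/22) for some beta in 1..21.
u^13 = (-1)^alpha I and v^22 = (-1)^beta I must agree, so alpha and beta have equal parity.
Counting: 6 odd alphas x 11 odd betas + 6 even alphas x 10 even betas = 66 + 60 = 126.
Total: 126 irreducible-character components + 1 reducible (abelian) component = 127.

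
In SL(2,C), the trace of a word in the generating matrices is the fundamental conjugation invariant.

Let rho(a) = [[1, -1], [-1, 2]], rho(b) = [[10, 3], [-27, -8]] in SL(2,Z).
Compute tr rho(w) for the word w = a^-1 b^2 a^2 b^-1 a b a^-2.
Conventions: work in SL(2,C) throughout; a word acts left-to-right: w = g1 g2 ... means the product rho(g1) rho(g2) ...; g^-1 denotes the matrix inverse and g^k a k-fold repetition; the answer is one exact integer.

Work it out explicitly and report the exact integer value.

137477

rho(a^-1) = [[2, 1], [1, 1]]
... * rho(b) = [[10, 3], [-27, -8]]  ->  [[-7, -2], [-17, -5]]
... * rho(b) = [[10, 3], [-27, -8]]  ->  [[-16, -5], [-35, -11]]
... * rho(a) = [[1, -1], [-1, 2]]  ->  [[-11, 6], [-24, 13]]
... * rho(a) = [[1, -1], [-1, 2]]  ->  [[-17, 23], [-37, 50]]
... * rho(b^-1) = [[-8, -3], [27, 10]]  ->  [[757, 281], [1646, 611]]
... * rho(a) = [[1, -1], [-1, 2]]  ->  [[476, -195], [1035, -424]]
... * rho(b) = [[10, 3], [-27, -8]]  ->  [[10025, 2988], [21798, 6497]]
... * rho(a^-1) = [[2, 1], [1, 1]]  ->  [[23038, 13013], [50093, 28295]]
... * rho(a^-1) = [[2, 1], [1, 1]]  ->  [[59089, 36051], [128481, 78388]]
tr = 59089 + 78388 = 137477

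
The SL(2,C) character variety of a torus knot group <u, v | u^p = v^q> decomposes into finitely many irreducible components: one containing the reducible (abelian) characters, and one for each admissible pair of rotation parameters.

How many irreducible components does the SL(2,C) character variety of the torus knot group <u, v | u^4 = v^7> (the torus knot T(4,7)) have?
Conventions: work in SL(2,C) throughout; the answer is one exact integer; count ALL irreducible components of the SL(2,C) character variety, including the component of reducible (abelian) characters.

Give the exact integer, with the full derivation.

10

Gamma = < u, v | u^4 = v^7 > (torus knot T(4,7)); the central element u^4 = v^7 acts as +I or -I in any irreducible SL(2,C) representation.
This locks tr(u) to 2*cos(pi*alpha/4), alpha in 1..3, and tr(v) to 2*cos(pi*beta/7), beta in 1..6, on each component of irreducible characters.
Consistency of u^4 = (-1)^alpha I with v^7 = (-1)^beta I forces alpha = beta (mod 2).
Enumerate parity-matched pairs: 2*3 odd-odd plus 1*3 even-even gives 9.
Total: 9 irreducible-character components + 1 reducible (abelian) component = 10.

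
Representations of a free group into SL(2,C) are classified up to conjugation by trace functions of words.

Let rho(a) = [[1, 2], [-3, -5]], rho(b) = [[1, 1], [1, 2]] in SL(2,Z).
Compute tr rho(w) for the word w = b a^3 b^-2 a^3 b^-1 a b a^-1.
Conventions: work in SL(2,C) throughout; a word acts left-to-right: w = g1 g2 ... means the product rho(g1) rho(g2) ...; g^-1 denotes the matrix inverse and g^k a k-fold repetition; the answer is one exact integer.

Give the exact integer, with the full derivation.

rho(b) = [[1, 1], [1, 2]]
... * rho(a) = [[1, 2], [-3, -5]]  ->  [[-2, -3], [-5, -8]]
... * rho(a) = [[1, 2], [-3, -5]]  ->  [[7, 11], [19, 30]]
... * rho(a) = [[1, 2], [-3, -5]]  ->  [[-26, -41], [-71, -112]]
... * rho(b^-1) = [[2, -1], [-1, 1]]  ->  [[-11, -15], [-30, -41]]
... * rho(b^-1) = [[2, -1], [-1, 1]]  ->  [[-7, -4], [-19, -11]]
... * rho(a) = [[1, 2], [-3, -5]]  ->  [[5, 6], [14, 17]]
... * rho(a) = [[1, 2], [-3, -5]]  ->  [[-13, -20], [-37, -57]]
... * rho(a) = [[1, 2], [-3, -5]]  ->  [[47, 74], [134, 211]]
... * rho(b^-1) = [[2, -1], [-1, 1]]  ->  [[20, 27], [57, 77]]
... * rho(a) = [[1, 2], [-3, -5]]  ->  [[-61, -95], [-174, -271]]
... * rho(b) = [[1, 1], [1, 2]]  ->  [[-156, -251], [-445, -716]]
... * rho(a^-1) = [[-5, -2], [3, 1]]  ->  [[27, 61], [77, 174]]
tr = 27 + 174 = 201

201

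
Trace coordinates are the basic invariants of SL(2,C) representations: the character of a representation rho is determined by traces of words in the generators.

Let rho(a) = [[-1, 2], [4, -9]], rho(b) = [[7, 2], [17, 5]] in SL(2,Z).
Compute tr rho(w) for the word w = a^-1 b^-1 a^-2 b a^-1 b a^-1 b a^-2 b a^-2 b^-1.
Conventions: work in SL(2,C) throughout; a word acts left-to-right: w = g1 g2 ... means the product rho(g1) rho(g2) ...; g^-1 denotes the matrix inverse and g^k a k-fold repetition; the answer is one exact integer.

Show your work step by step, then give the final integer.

-12441958874190

rho(a^-1) = [[-9, -2], [-4, -1]]
... * rho(b^-1) = [[5, -2], [-17, 7]]  ->  [[-11, 4], [-3, 1]]
... * rho(a^-1) = [[-9, -2], [-4, -1]]  ->  [[83, 18], [23, 5]]
... * rho(a^-1) = [[-9, -2], [-4, -1]]  ->  [[-819, -184], [-227, -51]]
... * rho(b) = [[7, 2], [17, 5]]  ->  [[-8861, -2558], [-2456, -709]]
... * rho(a^-1) = [[-9, -2], [-4, -1]]  ->  [[89981, 20280], [24940, 5621]]
... * rho(b) = [[7, 2], [17, 5]]  ->  [[974627, 281362], [270137, 77985]]
... * rho(a^-1) = [[-9, -2], [-4, -1]]  ->  [[-9897091, -2230616], [-2743173, -618259]]
... * rho(b) = [[7, 2], [17, 5]]  ->  [[-107200109, -30947262], [-29712614, -8577641]]
... * rho(a^-1) = [[-9, -2], [-4, -1]]  ->  [[1088590029, 245347480], [301724090, 68002869]]
... * rho(a^-1) = [[-9, -2], [-4, -1]]  ->  [[-10778700181, -2422527538], [-2987528286, -671451049]]
... * rho(b) = [[7, 2], [17, 5]]  ->  [[-116633869413, -33670038052], [-32327365835, -9332311817]]
... * rho(a^-1) = [[-9, -2], [-4, -1]]  ->  [[1184384976925, 266937776878], [328275539783, 73987043487]]
... * rho(a^-1) = [[-9, -2], [-4, -1]]  ->  [[-11727215899837, -2635707730728], [-3250428031995, -730538123053]]
... * rho(b^-1) = [[5, -2], [-17, 7]]  ->  [[-13829048076809, 5004477684578], [-3832992068074, 1387089202619]]
tr = -13829048076809 + 1387089202619 = -12441958874190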